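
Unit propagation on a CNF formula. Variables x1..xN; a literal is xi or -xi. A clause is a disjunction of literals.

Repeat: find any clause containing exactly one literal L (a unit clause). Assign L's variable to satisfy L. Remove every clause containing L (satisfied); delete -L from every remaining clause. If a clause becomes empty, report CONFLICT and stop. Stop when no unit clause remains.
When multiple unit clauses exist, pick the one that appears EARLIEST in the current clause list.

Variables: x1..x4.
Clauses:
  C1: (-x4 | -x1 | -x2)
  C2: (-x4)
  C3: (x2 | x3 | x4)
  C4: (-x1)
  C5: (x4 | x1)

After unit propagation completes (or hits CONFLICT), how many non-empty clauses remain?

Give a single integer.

unit clause [-4] forces x4=F; simplify:
  drop 4 from [2, 3, 4] -> [2, 3]
  drop 4 from [4, 1] -> [1]
  satisfied 2 clause(s); 3 remain; assigned so far: [4]
unit clause [-1] forces x1=F; simplify:
  drop 1 from [1] -> [] (empty!)
  satisfied 1 clause(s); 2 remain; assigned so far: [1, 4]
CONFLICT (empty clause)

Answer: 1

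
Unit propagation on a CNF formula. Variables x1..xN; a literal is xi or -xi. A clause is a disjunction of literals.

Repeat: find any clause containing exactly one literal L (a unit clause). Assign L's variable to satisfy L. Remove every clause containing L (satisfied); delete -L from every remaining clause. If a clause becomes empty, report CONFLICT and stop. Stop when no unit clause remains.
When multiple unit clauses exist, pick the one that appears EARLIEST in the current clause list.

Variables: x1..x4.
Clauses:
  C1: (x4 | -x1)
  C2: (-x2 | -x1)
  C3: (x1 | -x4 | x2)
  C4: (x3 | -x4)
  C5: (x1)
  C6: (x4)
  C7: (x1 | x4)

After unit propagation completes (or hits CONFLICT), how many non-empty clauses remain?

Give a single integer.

unit clause [1] forces x1=T; simplify:
  drop -1 from [4, -1] -> [4]
  drop -1 from [-2, -1] -> [-2]
  satisfied 3 clause(s); 4 remain; assigned so far: [1]
unit clause [4] forces x4=T; simplify:
  drop -4 from [3, -4] -> [3]
  satisfied 2 clause(s); 2 remain; assigned so far: [1, 4]
unit clause [-2] forces x2=F; simplify:
  satisfied 1 clause(s); 1 remain; assigned so far: [1, 2, 4]
unit clause [3] forces x3=T; simplify:
  satisfied 1 clause(s); 0 remain; assigned so far: [1, 2, 3, 4]

Answer: 0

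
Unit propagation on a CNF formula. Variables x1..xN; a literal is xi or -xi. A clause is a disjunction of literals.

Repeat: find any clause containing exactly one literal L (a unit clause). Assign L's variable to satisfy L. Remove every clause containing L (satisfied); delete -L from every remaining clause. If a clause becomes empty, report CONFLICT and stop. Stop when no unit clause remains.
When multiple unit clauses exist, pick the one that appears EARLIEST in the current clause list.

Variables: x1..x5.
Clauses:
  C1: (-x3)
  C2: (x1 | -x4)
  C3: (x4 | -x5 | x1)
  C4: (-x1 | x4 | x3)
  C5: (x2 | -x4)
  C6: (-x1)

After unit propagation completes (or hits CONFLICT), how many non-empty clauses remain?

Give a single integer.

unit clause [-3] forces x3=F; simplify:
  drop 3 from [-1, 4, 3] -> [-1, 4]
  satisfied 1 clause(s); 5 remain; assigned so far: [3]
unit clause [-1] forces x1=F; simplify:
  drop 1 from [1, -4] -> [-4]
  drop 1 from [4, -5, 1] -> [4, -5]
  satisfied 2 clause(s); 3 remain; assigned so far: [1, 3]
unit clause [-4] forces x4=F; simplify:
  drop 4 from [4, -5] -> [-5]
  satisfied 2 clause(s); 1 remain; assigned so far: [1, 3, 4]
unit clause [-5] forces x5=F; simplify:
  satisfied 1 clause(s); 0 remain; assigned so far: [1, 3, 4, 5]

Answer: 0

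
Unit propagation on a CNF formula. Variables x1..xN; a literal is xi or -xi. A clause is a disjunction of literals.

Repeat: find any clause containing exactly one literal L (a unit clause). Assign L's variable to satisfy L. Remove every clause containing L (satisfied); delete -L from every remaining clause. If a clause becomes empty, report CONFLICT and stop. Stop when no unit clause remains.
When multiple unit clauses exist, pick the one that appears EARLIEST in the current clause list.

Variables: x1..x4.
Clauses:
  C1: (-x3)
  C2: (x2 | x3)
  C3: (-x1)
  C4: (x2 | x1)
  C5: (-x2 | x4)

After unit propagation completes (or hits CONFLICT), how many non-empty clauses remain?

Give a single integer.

Answer: 0

Derivation:
unit clause [-3] forces x3=F; simplify:
  drop 3 from [2, 3] -> [2]
  satisfied 1 clause(s); 4 remain; assigned so far: [3]
unit clause [2] forces x2=T; simplify:
  drop -2 from [-2, 4] -> [4]
  satisfied 2 clause(s); 2 remain; assigned so far: [2, 3]
unit clause [-1] forces x1=F; simplify:
  satisfied 1 clause(s); 1 remain; assigned so far: [1, 2, 3]
unit clause [4] forces x4=T; simplify:
  satisfied 1 clause(s); 0 remain; assigned so far: [1, 2, 3, 4]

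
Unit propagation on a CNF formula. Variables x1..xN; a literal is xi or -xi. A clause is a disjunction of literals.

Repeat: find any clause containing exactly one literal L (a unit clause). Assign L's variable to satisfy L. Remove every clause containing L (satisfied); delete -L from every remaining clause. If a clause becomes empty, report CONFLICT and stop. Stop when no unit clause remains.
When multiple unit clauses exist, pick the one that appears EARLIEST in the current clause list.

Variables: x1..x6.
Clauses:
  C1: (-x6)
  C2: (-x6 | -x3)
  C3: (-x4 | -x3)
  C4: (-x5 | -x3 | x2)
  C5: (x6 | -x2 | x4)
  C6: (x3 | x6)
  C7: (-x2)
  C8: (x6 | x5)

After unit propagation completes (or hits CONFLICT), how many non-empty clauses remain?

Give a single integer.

Answer: 0

Derivation:
unit clause [-6] forces x6=F; simplify:
  drop 6 from [6, -2, 4] -> [-2, 4]
  drop 6 from [3, 6] -> [3]
  drop 6 from [6, 5] -> [5]
  satisfied 2 clause(s); 6 remain; assigned so far: [6]
unit clause [3] forces x3=T; simplify:
  drop -3 from [-4, -3] -> [-4]
  drop -3 from [-5, -3, 2] -> [-5, 2]
  satisfied 1 clause(s); 5 remain; assigned so far: [3, 6]
unit clause [-4] forces x4=F; simplify:
  drop 4 from [-2, 4] -> [-2]
  satisfied 1 clause(s); 4 remain; assigned so far: [3, 4, 6]
unit clause [-2] forces x2=F; simplify:
  drop 2 from [-5, 2] -> [-5]
  satisfied 2 clause(s); 2 remain; assigned so far: [2, 3, 4, 6]
unit clause [-5] forces x5=F; simplify:
  drop 5 from [5] -> [] (empty!)
  satisfied 1 clause(s); 1 remain; assigned so far: [2, 3, 4, 5, 6]
CONFLICT (empty clause)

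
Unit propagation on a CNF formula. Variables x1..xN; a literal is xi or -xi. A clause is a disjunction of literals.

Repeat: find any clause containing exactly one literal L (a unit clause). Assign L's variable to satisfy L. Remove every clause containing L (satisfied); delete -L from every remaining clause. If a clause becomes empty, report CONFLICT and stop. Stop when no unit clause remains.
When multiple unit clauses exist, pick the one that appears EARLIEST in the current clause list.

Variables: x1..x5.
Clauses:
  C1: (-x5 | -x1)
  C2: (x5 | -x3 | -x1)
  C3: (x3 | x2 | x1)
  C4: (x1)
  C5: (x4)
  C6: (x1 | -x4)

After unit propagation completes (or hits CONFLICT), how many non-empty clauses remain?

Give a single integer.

Answer: 0

Derivation:
unit clause [1] forces x1=T; simplify:
  drop -1 from [-5, -1] -> [-5]
  drop -1 from [5, -3, -1] -> [5, -3]
  satisfied 3 clause(s); 3 remain; assigned so far: [1]
unit clause [-5] forces x5=F; simplify:
  drop 5 from [5, -3] -> [-3]
  satisfied 1 clause(s); 2 remain; assigned so far: [1, 5]
unit clause [-3] forces x3=F; simplify:
  satisfied 1 clause(s); 1 remain; assigned so far: [1, 3, 5]
unit clause [4] forces x4=T; simplify:
  satisfied 1 clause(s); 0 remain; assigned so far: [1, 3, 4, 5]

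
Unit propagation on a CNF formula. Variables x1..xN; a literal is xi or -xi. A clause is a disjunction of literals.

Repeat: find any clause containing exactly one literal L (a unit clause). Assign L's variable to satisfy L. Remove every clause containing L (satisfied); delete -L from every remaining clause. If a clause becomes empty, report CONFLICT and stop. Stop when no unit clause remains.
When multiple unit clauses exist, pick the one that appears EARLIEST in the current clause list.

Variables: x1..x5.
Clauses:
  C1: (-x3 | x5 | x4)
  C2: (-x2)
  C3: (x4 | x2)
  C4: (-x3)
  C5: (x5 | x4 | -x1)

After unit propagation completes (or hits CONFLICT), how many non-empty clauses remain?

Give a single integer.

unit clause [-2] forces x2=F; simplify:
  drop 2 from [4, 2] -> [4]
  satisfied 1 clause(s); 4 remain; assigned so far: [2]
unit clause [4] forces x4=T; simplify:
  satisfied 3 clause(s); 1 remain; assigned so far: [2, 4]
unit clause [-3] forces x3=F; simplify:
  satisfied 1 clause(s); 0 remain; assigned so far: [2, 3, 4]

Answer: 0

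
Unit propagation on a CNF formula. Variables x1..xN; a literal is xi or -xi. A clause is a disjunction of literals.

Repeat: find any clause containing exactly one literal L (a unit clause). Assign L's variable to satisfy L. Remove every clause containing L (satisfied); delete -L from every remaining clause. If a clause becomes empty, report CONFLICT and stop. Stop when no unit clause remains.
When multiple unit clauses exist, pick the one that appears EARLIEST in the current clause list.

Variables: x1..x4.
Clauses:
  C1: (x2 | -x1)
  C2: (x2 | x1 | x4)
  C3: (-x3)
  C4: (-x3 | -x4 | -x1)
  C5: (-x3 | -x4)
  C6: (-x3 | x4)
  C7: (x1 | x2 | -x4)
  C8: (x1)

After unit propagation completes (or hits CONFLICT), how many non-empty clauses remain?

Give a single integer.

Answer: 0

Derivation:
unit clause [-3] forces x3=F; simplify:
  satisfied 4 clause(s); 4 remain; assigned so far: [3]
unit clause [1] forces x1=T; simplify:
  drop -1 from [2, -1] -> [2]
  satisfied 3 clause(s); 1 remain; assigned so far: [1, 3]
unit clause [2] forces x2=T; simplify:
  satisfied 1 clause(s); 0 remain; assigned so far: [1, 2, 3]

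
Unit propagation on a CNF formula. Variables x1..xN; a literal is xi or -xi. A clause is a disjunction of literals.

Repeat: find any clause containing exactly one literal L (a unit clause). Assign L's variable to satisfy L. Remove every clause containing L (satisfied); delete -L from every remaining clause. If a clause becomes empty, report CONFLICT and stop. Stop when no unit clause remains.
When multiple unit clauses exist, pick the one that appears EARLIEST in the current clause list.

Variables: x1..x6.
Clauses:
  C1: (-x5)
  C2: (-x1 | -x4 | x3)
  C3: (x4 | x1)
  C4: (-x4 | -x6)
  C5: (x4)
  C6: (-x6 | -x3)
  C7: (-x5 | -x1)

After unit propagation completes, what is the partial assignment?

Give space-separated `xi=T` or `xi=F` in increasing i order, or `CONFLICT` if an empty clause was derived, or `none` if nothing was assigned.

Answer: x4=T x5=F x6=F

Derivation:
unit clause [-5] forces x5=F; simplify:
  satisfied 2 clause(s); 5 remain; assigned so far: [5]
unit clause [4] forces x4=T; simplify:
  drop -4 from [-1, -4, 3] -> [-1, 3]
  drop -4 from [-4, -6] -> [-6]
  satisfied 2 clause(s); 3 remain; assigned so far: [4, 5]
unit clause [-6] forces x6=F; simplify:
  satisfied 2 clause(s); 1 remain; assigned so far: [4, 5, 6]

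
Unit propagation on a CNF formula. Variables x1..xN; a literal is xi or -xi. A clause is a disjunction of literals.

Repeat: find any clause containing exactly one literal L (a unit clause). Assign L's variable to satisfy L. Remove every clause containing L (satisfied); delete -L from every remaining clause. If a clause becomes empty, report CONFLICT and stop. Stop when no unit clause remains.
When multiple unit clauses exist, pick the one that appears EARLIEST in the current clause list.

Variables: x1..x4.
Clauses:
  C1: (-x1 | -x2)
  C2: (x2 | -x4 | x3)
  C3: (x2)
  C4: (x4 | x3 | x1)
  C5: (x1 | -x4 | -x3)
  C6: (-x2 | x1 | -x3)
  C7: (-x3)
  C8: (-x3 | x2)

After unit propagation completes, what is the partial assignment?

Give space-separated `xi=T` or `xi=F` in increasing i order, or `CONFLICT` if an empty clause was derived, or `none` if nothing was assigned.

Answer: x1=F x2=T x3=F x4=T

Derivation:
unit clause [2] forces x2=T; simplify:
  drop -2 from [-1, -2] -> [-1]
  drop -2 from [-2, 1, -3] -> [1, -3]
  satisfied 3 clause(s); 5 remain; assigned so far: [2]
unit clause [-1] forces x1=F; simplify:
  drop 1 from [4, 3, 1] -> [4, 3]
  drop 1 from [1, -4, -3] -> [-4, -3]
  drop 1 from [1, -3] -> [-3]
  satisfied 1 clause(s); 4 remain; assigned so far: [1, 2]
unit clause [-3] forces x3=F; simplify:
  drop 3 from [4, 3] -> [4]
  satisfied 3 clause(s); 1 remain; assigned so far: [1, 2, 3]
unit clause [4] forces x4=T; simplify:
  satisfied 1 clause(s); 0 remain; assigned so far: [1, 2, 3, 4]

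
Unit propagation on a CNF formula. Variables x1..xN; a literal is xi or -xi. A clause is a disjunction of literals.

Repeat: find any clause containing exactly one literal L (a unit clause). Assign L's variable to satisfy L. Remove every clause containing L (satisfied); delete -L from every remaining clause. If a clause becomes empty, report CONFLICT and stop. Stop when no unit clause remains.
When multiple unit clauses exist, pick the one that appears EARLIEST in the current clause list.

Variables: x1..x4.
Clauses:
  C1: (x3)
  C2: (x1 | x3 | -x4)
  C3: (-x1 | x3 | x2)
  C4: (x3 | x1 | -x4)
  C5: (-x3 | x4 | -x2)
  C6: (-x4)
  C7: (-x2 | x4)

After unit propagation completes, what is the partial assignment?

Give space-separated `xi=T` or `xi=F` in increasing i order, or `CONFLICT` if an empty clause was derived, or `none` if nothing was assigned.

unit clause [3] forces x3=T; simplify:
  drop -3 from [-3, 4, -2] -> [4, -2]
  satisfied 4 clause(s); 3 remain; assigned so far: [3]
unit clause [-4] forces x4=F; simplify:
  drop 4 from [4, -2] -> [-2]
  drop 4 from [-2, 4] -> [-2]
  satisfied 1 clause(s); 2 remain; assigned so far: [3, 4]
unit clause [-2] forces x2=F; simplify:
  satisfied 2 clause(s); 0 remain; assigned so far: [2, 3, 4]

Answer: x2=F x3=T x4=F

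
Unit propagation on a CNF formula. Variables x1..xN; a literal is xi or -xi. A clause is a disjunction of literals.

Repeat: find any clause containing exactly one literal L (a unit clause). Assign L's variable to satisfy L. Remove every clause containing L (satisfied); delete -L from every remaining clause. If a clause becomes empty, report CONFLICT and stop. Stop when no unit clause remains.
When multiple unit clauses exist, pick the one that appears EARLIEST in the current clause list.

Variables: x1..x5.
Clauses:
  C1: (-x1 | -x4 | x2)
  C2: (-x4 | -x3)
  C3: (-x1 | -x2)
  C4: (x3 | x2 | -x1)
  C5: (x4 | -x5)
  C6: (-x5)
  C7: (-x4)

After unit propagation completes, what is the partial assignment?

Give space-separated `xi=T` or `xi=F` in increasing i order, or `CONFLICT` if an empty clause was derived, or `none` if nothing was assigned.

unit clause [-5] forces x5=F; simplify:
  satisfied 2 clause(s); 5 remain; assigned so far: [5]
unit clause [-4] forces x4=F; simplify:
  satisfied 3 clause(s); 2 remain; assigned so far: [4, 5]

Answer: x4=F x5=F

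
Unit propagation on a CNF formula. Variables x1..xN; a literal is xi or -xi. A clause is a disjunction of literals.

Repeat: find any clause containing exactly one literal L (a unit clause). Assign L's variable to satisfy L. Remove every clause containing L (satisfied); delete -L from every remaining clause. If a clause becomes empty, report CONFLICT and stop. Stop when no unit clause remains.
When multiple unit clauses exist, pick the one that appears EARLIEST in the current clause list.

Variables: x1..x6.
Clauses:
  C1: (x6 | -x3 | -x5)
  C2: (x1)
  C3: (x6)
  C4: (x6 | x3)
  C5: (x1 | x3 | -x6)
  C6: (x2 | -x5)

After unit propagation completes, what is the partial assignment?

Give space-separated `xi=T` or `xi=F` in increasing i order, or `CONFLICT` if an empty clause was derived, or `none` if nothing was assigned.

unit clause [1] forces x1=T; simplify:
  satisfied 2 clause(s); 4 remain; assigned so far: [1]
unit clause [6] forces x6=T; simplify:
  satisfied 3 clause(s); 1 remain; assigned so far: [1, 6]

Answer: x1=T x6=T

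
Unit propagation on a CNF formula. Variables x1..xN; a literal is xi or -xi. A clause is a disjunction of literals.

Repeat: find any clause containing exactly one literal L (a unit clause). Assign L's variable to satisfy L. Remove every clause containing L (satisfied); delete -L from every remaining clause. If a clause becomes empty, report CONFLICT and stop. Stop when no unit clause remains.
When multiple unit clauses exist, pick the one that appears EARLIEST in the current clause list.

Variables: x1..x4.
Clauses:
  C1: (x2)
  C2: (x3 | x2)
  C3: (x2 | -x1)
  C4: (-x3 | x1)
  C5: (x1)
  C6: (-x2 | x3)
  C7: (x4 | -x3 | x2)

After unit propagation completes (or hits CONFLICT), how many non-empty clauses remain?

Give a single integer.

Answer: 0

Derivation:
unit clause [2] forces x2=T; simplify:
  drop -2 from [-2, 3] -> [3]
  satisfied 4 clause(s); 3 remain; assigned so far: [2]
unit clause [1] forces x1=T; simplify:
  satisfied 2 clause(s); 1 remain; assigned so far: [1, 2]
unit clause [3] forces x3=T; simplify:
  satisfied 1 clause(s); 0 remain; assigned so far: [1, 2, 3]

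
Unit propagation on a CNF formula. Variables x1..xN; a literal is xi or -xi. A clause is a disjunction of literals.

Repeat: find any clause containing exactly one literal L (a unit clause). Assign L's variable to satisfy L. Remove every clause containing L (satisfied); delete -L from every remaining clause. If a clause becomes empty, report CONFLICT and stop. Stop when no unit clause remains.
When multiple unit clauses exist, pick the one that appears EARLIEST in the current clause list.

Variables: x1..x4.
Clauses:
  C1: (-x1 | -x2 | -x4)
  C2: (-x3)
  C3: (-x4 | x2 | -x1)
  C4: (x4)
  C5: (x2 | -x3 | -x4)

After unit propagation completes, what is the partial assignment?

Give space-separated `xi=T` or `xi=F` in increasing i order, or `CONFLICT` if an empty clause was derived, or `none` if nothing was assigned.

Answer: x3=F x4=T

Derivation:
unit clause [-3] forces x3=F; simplify:
  satisfied 2 clause(s); 3 remain; assigned so far: [3]
unit clause [4] forces x4=T; simplify:
  drop -4 from [-1, -2, -4] -> [-1, -2]
  drop -4 from [-4, 2, -1] -> [2, -1]
  satisfied 1 clause(s); 2 remain; assigned so far: [3, 4]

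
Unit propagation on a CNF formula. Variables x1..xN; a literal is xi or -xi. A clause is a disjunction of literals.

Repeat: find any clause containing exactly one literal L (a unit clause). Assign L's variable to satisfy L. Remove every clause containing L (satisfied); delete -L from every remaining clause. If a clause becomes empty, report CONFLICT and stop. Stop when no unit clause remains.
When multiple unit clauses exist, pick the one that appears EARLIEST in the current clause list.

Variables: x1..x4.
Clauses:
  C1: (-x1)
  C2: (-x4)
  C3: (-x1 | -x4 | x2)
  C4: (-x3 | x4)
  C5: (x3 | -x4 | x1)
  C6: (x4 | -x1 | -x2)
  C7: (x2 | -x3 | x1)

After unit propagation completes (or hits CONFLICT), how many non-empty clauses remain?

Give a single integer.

unit clause [-1] forces x1=F; simplify:
  drop 1 from [3, -4, 1] -> [3, -4]
  drop 1 from [2, -3, 1] -> [2, -3]
  satisfied 3 clause(s); 4 remain; assigned so far: [1]
unit clause [-4] forces x4=F; simplify:
  drop 4 from [-3, 4] -> [-3]
  satisfied 2 clause(s); 2 remain; assigned so far: [1, 4]
unit clause [-3] forces x3=F; simplify:
  satisfied 2 clause(s); 0 remain; assigned so far: [1, 3, 4]

Answer: 0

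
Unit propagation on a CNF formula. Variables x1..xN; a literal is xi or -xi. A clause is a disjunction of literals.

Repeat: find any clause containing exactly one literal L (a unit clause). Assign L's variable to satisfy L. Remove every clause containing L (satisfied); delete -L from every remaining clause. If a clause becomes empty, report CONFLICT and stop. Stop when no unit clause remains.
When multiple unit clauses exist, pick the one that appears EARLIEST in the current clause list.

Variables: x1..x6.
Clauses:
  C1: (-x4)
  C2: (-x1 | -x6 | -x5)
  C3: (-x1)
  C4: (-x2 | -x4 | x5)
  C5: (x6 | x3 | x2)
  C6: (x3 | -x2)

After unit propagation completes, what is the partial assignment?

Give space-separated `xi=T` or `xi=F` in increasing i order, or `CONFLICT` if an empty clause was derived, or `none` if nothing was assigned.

unit clause [-4] forces x4=F; simplify:
  satisfied 2 clause(s); 4 remain; assigned so far: [4]
unit clause [-1] forces x1=F; simplify:
  satisfied 2 clause(s); 2 remain; assigned so far: [1, 4]

Answer: x1=F x4=F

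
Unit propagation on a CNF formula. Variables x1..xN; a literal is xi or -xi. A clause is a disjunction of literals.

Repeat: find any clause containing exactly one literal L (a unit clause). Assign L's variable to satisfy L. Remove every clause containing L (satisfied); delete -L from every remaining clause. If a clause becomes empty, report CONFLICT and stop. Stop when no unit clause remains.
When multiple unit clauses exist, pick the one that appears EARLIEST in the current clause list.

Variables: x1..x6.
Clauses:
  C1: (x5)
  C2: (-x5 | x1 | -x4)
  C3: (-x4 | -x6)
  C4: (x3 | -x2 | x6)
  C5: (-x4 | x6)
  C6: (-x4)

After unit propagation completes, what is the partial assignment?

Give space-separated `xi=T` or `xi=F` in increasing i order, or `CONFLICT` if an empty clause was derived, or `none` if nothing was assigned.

Answer: x4=F x5=T

Derivation:
unit clause [5] forces x5=T; simplify:
  drop -5 from [-5, 1, -4] -> [1, -4]
  satisfied 1 clause(s); 5 remain; assigned so far: [5]
unit clause [-4] forces x4=F; simplify:
  satisfied 4 clause(s); 1 remain; assigned so far: [4, 5]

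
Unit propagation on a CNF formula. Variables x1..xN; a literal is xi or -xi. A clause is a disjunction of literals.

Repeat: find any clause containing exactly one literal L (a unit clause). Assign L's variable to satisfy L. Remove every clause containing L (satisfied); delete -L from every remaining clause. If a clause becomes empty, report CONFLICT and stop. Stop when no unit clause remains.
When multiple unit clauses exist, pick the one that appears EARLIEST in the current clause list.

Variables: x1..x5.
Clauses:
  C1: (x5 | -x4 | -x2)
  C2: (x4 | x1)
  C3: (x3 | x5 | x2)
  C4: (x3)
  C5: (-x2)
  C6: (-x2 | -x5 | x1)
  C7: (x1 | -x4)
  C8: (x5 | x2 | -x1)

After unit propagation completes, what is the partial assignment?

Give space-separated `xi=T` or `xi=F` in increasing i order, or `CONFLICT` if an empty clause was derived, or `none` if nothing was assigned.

Answer: x2=F x3=T

Derivation:
unit clause [3] forces x3=T; simplify:
  satisfied 2 clause(s); 6 remain; assigned so far: [3]
unit clause [-2] forces x2=F; simplify:
  drop 2 from [5, 2, -1] -> [5, -1]
  satisfied 3 clause(s); 3 remain; assigned so far: [2, 3]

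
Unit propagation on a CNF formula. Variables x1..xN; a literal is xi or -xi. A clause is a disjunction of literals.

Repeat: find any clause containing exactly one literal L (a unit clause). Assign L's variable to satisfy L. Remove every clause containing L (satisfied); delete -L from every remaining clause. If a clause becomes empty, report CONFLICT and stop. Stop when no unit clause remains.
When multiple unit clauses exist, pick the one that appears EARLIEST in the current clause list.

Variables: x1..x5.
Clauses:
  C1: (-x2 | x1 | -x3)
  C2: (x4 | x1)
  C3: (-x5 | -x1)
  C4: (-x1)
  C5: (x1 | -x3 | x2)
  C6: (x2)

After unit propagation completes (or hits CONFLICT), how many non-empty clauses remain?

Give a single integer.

unit clause [-1] forces x1=F; simplify:
  drop 1 from [-2, 1, -3] -> [-2, -3]
  drop 1 from [4, 1] -> [4]
  drop 1 from [1, -3, 2] -> [-3, 2]
  satisfied 2 clause(s); 4 remain; assigned so far: [1]
unit clause [4] forces x4=T; simplify:
  satisfied 1 clause(s); 3 remain; assigned so far: [1, 4]
unit clause [2] forces x2=T; simplify:
  drop -2 from [-2, -3] -> [-3]
  satisfied 2 clause(s); 1 remain; assigned so far: [1, 2, 4]
unit clause [-3] forces x3=F; simplify:
  satisfied 1 clause(s); 0 remain; assigned so far: [1, 2, 3, 4]

Answer: 0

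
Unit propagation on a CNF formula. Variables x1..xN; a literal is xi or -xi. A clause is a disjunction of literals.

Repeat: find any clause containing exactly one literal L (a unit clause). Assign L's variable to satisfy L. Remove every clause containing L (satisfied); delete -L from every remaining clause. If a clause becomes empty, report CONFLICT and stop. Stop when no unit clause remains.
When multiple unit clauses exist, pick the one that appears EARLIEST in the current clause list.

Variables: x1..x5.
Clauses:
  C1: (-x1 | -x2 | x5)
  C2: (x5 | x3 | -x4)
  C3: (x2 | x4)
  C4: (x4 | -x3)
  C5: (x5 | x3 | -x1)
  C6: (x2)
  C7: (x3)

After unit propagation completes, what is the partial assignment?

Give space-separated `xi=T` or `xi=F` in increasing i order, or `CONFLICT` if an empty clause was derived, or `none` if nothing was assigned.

unit clause [2] forces x2=T; simplify:
  drop -2 from [-1, -2, 5] -> [-1, 5]
  satisfied 2 clause(s); 5 remain; assigned so far: [2]
unit clause [3] forces x3=T; simplify:
  drop -3 from [4, -3] -> [4]
  satisfied 3 clause(s); 2 remain; assigned so far: [2, 3]
unit clause [4] forces x4=T; simplify:
  satisfied 1 clause(s); 1 remain; assigned so far: [2, 3, 4]

Answer: x2=T x3=T x4=T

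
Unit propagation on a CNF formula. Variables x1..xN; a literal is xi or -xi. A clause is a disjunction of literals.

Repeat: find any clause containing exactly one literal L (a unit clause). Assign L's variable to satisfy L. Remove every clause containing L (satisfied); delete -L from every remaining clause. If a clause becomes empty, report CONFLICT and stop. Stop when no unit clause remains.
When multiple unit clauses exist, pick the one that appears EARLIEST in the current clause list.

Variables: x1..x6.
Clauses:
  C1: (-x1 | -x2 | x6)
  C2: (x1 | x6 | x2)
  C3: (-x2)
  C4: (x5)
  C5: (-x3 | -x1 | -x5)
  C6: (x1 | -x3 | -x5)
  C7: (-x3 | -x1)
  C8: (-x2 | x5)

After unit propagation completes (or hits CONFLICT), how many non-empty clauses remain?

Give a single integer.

unit clause [-2] forces x2=F; simplify:
  drop 2 from [1, 6, 2] -> [1, 6]
  satisfied 3 clause(s); 5 remain; assigned so far: [2]
unit clause [5] forces x5=T; simplify:
  drop -5 from [-3, -1, -5] -> [-3, -1]
  drop -5 from [1, -3, -5] -> [1, -3]
  satisfied 1 clause(s); 4 remain; assigned so far: [2, 5]

Answer: 4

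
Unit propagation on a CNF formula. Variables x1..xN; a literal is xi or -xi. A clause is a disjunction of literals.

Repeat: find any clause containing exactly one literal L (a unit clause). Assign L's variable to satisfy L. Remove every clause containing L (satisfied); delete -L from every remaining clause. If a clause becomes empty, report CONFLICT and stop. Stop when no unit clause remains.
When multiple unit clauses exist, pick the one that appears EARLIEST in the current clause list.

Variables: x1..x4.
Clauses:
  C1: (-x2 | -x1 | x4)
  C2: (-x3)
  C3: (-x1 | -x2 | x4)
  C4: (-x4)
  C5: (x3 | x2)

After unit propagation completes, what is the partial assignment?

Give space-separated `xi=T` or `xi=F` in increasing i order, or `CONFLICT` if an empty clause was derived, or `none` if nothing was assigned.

Answer: x1=F x2=T x3=F x4=F

Derivation:
unit clause [-3] forces x3=F; simplify:
  drop 3 from [3, 2] -> [2]
  satisfied 1 clause(s); 4 remain; assigned so far: [3]
unit clause [-4] forces x4=F; simplify:
  drop 4 from [-2, -1, 4] -> [-2, -1]
  drop 4 from [-1, -2, 4] -> [-1, -2]
  satisfied 1 clause(s); 3 remain; assigned so far: [3, 4]
unit clause [2] forces x2=T; simplify:
  drop -2 from [-2, -1] -> [-1]
  drop -2 from [-1, -2] -> [-1]
  satisfied 1 clause(s); 2 remain; assigned so far: [2, 3, 4]
unit clause [-1] forces x1=F; simplify:
  satisfied 2 clause(s); 0 remain; assigned so far: [1, 2, 3, 4]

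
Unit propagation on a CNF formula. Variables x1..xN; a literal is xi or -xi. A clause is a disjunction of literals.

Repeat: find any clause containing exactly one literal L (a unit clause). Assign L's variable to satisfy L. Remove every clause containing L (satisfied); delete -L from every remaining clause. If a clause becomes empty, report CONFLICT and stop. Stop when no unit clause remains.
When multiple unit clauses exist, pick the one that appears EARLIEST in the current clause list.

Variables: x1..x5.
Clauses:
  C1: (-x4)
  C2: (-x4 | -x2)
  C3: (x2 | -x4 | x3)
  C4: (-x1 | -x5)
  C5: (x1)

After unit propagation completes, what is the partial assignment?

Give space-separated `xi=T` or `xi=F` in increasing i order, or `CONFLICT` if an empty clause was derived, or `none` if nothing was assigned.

unit clause [-4] forces x4=F; simplify:
  satisfied 3 clause(s); 2 remain; assigned so far: [4]
unit clause [1] forces x1=T; simplify:
  drop -1 from [-1, -5] -> [-5]
  satisfied 1 clause(s); 1 remain; assigned so far: [1, 4]
unit clause [-5] forces x5=F; simplify:
  satisfied 1 clause(s); 0 remain; assigned so far: [1, 4, 5]

Answer: x1=T x4=F x5=F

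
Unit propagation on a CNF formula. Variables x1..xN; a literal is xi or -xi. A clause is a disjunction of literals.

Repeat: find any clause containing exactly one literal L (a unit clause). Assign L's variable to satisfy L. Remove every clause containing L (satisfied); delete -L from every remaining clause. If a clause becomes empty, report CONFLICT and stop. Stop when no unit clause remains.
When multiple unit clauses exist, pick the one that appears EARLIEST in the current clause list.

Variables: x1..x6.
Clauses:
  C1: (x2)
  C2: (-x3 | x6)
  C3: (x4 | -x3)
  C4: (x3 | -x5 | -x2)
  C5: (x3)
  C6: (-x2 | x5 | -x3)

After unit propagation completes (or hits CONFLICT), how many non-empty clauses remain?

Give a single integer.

unit clause [2] forces x2=T; simplify:
  drop -2 from [3, -5, -2] -> [3, -5]
  drop -2 from [-2, 5, -3] -> [5, -3]
  satisfied 1 clause(s); 5 remain; assigned so far: [2]
unit clause [3] forces x3=T; simplify:
  drop -3 from [-3, 6] -> [6]
  drop -3 from [4, -3] -> [4]
  drop -3 from [5, -3] -> [5]
  satisfied 2 clause(s); 3 remain; assigned so far: [2, 3]
unit clause [6] forces x6=T; simplify:
  satisfied 1 clause(s); 2 remain; assigned so far: [2, 3, 6]
unit clause [4] forces x4=T; simplify:
  satisfied 1 clause(s); 1 remain; assigned so far: [2, 3, 4, 6]
unit clause [5] forces x5=T; simplify:
  satisfied 1 clause(s); 0 remain; assigned so far: [2, 3, 4, 5, 6]

Answer: 0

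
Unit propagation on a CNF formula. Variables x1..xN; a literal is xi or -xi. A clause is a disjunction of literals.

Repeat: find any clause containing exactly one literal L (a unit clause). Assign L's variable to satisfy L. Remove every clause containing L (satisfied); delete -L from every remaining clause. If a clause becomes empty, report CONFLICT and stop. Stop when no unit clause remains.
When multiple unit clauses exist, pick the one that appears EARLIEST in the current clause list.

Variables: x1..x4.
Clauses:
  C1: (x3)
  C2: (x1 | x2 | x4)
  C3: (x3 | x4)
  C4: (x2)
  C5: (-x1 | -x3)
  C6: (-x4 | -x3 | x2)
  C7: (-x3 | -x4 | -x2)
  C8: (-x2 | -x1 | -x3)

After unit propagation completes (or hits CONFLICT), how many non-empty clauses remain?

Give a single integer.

unit clause [3] forces x3=T; simplify:
  drop -3 from [-1, -3] -> [-1]
  drop -3 from [-4, -3, 2] -> [-4, 2]
  drop -3 from [-3, -4, -2] -> [-4, -2]
  drop -3 from [-2, -1, -3] -> [-2, -1]
  satisfied 2 clause(s); 6 remain; assigned so far: [3]
unit clause [2] forces x2=T; simplify:
  drop -2 from [-4, -2] -> [-4]
  drop -2 from [-2, -1] -> [-1]
  satisfied 3 clause(s); 3 remain; assigned so far: [2, 3]
unit clause [-1] forces x1=F; simplify:
  satisfied 2 clause(s); 1 remain; assigned so far: [1, 2, 3]
unit clause [-4] forces x4=F; simplify:
  satisfied 1 clause(s); 0 remain; assigned so far: [1, 2, 3, 4]

Answer: 0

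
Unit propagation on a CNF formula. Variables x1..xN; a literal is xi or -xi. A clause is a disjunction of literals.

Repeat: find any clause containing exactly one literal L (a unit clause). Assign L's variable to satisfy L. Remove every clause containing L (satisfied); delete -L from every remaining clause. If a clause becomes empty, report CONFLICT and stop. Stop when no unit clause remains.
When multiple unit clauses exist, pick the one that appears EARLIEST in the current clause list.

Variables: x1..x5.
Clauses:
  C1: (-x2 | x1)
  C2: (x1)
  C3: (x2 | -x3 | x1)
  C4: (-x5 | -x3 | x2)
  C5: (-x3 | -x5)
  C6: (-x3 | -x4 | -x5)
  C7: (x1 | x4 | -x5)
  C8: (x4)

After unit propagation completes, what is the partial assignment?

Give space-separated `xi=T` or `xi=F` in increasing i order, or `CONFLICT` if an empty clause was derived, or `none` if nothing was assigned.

unit clause [1] forces x1=T; simplify:
  satisfied 4 clause(s); 4 remain; assigned so far: [1]
unit clause [4] forces x4=T; simplify:
  drop -4 from [-3, -4, -5] -> [-3, -5]
  satisfied 1 clause(s); 3 remain; assigned so far: [1, 4]

Answer: x1=T x4=T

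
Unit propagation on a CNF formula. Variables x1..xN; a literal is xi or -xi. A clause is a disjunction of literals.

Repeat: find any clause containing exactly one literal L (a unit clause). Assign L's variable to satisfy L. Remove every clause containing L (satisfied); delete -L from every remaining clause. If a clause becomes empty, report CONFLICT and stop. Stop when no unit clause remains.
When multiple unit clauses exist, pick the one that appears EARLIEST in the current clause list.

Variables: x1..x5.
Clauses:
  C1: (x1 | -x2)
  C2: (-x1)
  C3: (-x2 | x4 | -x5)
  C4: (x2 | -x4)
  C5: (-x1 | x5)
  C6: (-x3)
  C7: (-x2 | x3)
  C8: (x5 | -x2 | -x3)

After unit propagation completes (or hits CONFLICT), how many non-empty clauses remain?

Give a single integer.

Answer: 0

Derivation:
unit clause [-1] forces x1=F; simplify:
  drop 1 from [1, -2] -> [-2]
  satisfied 2 clause(s); 6 remain; assigned so far: [1]
unit clause [-2] forces x2=F; simplify:
  drop 2 from [2, -4] -> [-4]
  satisfied 4 clause(s); 2 remain; assigned so far: [1, 2]
unit clause [-4] forces x4=F; simplify:
  satisfied 1 clause(s); 1 remain; assigned so far: [1, 2, 4]
unit clause [-3] forces x3=F; simplify:
  satisfied 1 clause(s); 0 remain; assigned so far: [1, 2, 3, 4]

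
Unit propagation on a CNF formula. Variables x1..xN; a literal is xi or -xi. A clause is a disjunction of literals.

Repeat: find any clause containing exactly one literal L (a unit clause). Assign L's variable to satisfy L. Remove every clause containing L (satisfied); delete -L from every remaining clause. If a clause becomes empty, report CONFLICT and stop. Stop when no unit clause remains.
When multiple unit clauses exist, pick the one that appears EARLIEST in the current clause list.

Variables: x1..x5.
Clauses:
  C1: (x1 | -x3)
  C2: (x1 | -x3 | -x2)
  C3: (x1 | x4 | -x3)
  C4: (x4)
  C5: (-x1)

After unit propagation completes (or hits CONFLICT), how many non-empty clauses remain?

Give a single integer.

Answer: 0

Derivation:
unit clause [4] forces x4=T; simplify:
  satisfied 2 clause(s); 3 remain; assigned so far: [4]
unit clause [-1] forces x1=F; simplify:
  drop 1 from [1, -3] -> [-3]
  drop 1 from [1, -3, -2] -> [-3, -2]
  satisfied 1 clause(s); 2 remain; assigned so far: [1, 4]
unit clause [-3] forces x3=F; simplify:
  satisfied 2 clause(s); 0 remain; assigned so far: [1, 3, 4]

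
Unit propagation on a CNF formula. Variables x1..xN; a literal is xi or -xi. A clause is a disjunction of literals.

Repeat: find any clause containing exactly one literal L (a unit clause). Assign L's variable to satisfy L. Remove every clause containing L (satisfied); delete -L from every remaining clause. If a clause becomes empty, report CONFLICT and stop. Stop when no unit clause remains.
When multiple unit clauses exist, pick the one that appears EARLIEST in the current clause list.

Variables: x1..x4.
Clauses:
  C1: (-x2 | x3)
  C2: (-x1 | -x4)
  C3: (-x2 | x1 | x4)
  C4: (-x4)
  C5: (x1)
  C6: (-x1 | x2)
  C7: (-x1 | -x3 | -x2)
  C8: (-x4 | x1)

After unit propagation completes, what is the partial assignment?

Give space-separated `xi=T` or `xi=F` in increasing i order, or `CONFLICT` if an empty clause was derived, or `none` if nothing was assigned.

Answer: CONFLICT

Derivation:
unit clause [-4] forces x4=F; simplify:
  drop 4 from [-2, 1, 4] -> [-2, 1]
  satisfied 3 clause(s); 5 remain; assigned so far: [4]
unit clause [1] forces x1=T; simplify:
  drop -1 from [-1, 2] -> [2]
  drop -1 from [-1, -3, -2] -> [-3, -2]
  satisfied 2 clause(s); 3 remain; assigned so far: [1, 4]
unit clause [2] forces x2=T; simplify:
  drop -2 from [-2, 3] -> [3]
  drop -2 from [-3, -2] -> [-3]
  satisfied 1 clause(s); 2 remain; assigned so far: [1, 2, 4]
unit clause [3] forces x3=T; simplify:
  drop -3 from [-3] -> [] (empty!)
  satisfied 1 clause(s); 1 remain; assigned so far: [1, 2, 3, 4]
CONFLICT (empty clause)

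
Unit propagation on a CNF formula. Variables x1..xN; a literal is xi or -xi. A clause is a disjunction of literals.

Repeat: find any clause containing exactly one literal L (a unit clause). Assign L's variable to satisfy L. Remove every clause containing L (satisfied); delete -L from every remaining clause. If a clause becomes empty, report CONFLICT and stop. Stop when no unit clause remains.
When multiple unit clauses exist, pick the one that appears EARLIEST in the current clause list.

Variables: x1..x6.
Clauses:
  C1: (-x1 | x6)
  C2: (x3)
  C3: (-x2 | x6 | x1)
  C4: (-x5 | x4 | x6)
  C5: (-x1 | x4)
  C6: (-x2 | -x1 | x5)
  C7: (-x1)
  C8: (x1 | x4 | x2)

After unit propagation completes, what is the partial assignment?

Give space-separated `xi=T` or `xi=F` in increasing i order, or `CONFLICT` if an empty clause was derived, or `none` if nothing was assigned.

Answer: x1=F x3=T

Derivation:
unit clause [3] forces x3=T; simplify:
  satisfied 1 clause(s); 7 remain; assigned so far: [3]
unit clause [-1] forces x1=F; simplify:
  drop 1 from [-2, 6, 1] -> [-2, 6]
  drop 1 from [1, 4, 2] -> [4, 2]
  satisfied 4 clause(s); 3 remain; assigned so far: [1, 3]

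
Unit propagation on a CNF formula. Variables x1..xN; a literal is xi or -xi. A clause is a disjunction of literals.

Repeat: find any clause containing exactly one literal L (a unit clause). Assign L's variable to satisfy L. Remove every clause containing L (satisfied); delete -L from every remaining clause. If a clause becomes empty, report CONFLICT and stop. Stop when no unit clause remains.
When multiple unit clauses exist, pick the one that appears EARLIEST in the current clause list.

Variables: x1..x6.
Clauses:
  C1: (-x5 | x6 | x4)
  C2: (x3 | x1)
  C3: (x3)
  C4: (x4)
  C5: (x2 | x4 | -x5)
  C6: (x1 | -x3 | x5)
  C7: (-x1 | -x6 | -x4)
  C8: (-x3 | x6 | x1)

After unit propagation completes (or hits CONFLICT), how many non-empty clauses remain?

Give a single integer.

unit clause [3] forces x3=T; simplify:
  drop -3 from [1, -3, 5] -> [1, 5]
  drop -3 from [-3, 6, 1] -> [6, 1]
  satisfied 2 clause(s); 6 remain; assigned so far: [3]
unit clause [4] forces x4=T; simplify:
  drop -4 from [-1, -6, -4] -> [-1, -6]
  satisfied 3 clause(s); 3 remain; assigned so far: [3, 4]

Answer: 3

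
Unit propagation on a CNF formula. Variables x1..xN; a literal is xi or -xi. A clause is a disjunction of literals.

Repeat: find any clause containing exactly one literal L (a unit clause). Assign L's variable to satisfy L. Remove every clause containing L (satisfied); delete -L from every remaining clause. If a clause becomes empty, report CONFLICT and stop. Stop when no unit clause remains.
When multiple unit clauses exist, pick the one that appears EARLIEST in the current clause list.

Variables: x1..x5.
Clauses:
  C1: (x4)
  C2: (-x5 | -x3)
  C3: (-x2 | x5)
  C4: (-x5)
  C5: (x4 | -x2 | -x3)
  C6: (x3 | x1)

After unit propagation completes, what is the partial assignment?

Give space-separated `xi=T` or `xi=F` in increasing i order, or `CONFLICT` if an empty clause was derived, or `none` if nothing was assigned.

unit clause [4] forces x4=T; simplify:
  satisfied 2 clause(s); 4 remain; assigned so far: [4]
unit clause [-5] forces x5=F; simplify:
  drop 5 from [-2, 5] -> [-2]
  satisfied 2 clause(s); 2 remain; assigned so far: [4, 5]
unit clause [-2] forces x2=F; simplify:
  satisfied 1 clause(s); 1 remain; assigned so far: [2, 4, 5]

Answer: x2=F x4=T x5=F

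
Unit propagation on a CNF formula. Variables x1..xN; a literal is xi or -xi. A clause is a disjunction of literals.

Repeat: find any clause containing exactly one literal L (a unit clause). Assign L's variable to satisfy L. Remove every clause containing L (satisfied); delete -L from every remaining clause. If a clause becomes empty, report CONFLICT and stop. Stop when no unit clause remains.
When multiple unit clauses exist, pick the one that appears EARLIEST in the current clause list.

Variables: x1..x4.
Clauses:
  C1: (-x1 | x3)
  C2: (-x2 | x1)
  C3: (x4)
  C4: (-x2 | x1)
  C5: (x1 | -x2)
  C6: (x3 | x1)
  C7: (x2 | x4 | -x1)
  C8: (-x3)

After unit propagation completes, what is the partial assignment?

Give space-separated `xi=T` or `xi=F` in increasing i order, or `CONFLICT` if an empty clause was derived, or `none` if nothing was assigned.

Answer: CONFLICT

Derivation:
unit clause [4] forces x4=T; simplify:
  satisfied 2 clause(s); 6 remain; assigned so far: [4]
unit clause [-3] forces x3=F; simplify:
  drop 3 from [-1, 3] -> [-1]
  drop 3 from [3, 1] -> [1]
  satisfied 1 clause(s); 5 remain; assigned so far: [3, 4]
unit clause [-1] forces x1=F; simplify:
  drop 1 from [-2, 1] -> [-2]
  drop 1 from [-2, 1] -> [-2]
  drop 1 from [1, -2] -> [-2]
  drop 1 from [1] -> [] (empty!)
  satisfied 1 clause(s); 4 remain; assigned so far: [1, 3, 4]
CONFLICT (empty clause)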